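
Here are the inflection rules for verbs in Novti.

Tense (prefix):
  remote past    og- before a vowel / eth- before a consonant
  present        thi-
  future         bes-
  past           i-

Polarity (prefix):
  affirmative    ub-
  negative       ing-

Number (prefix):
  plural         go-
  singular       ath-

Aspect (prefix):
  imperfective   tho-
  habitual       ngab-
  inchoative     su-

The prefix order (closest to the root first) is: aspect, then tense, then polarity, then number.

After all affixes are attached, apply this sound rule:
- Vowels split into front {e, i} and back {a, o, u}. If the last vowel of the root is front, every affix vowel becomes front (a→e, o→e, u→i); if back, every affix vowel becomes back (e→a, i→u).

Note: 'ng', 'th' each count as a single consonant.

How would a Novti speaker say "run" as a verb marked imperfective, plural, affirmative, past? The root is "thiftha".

Attach aspect imperfective tho- → thothiftha.
Attach tense past i- → ithothiftha.
Attach polarity affirmative ub- → ubithothiftha.
Attach number plural go- → goubithothiftha.
Apply vowel harmony: goubithothiftha → goubuthothiftha.

goubuthothiftha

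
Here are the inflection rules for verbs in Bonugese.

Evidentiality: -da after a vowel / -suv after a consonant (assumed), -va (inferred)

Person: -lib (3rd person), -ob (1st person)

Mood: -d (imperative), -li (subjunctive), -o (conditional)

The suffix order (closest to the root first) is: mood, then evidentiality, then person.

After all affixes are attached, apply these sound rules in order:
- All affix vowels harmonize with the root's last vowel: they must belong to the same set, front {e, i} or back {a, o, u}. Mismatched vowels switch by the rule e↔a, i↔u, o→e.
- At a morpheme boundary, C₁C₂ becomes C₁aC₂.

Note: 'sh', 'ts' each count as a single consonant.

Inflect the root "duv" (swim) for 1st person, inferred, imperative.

Attach mood imperative -d → duvd.
Attach evidentiality inferred -va → duvdva.
Attach person 1st person -ob → duvdvaob.
Vowel harmony: no change.
Apply epenthesis: duvdvaob → duvadavaob.

duvadavaob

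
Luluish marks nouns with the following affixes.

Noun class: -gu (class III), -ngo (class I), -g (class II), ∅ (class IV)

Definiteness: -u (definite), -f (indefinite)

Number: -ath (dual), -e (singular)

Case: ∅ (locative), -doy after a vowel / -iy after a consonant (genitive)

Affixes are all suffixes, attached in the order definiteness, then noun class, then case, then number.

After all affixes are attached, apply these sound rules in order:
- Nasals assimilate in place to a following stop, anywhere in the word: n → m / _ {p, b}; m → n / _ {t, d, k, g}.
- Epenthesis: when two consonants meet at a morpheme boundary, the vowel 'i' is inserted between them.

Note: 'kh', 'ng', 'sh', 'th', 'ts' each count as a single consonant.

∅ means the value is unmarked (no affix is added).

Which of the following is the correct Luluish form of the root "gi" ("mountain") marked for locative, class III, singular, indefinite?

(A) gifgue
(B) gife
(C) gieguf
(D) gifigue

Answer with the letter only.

Attach definiteness indefinite -f → gif.
Attach noun class class III -gu → gifgu.
case = locative: zero marking, form stays gifgu.
Attach number singular -e → gifgue.
Nasal assimilation: no change.
Apply epenthesis: gifgue → gifigue.
So the correct form is gifigue, option (D).
(A) gifgue is wrong: it fails to apply the sound rule(s).
(C) gieguf is wrong: it has the affixes in the wrong order.
(B) gife is wrong: it uses class IV instead of class III for noun class.

D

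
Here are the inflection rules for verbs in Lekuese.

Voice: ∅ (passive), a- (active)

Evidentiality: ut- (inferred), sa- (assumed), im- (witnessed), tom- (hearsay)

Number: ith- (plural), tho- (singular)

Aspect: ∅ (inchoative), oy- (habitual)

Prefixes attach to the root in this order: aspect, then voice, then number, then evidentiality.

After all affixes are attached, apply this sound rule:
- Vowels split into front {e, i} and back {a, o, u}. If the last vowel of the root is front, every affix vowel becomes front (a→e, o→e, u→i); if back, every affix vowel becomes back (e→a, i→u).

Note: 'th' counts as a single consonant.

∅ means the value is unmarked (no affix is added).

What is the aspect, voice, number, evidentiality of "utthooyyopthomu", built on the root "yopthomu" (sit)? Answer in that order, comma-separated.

habitual, passive, singular, inferred

Segment: ut-tho-oy-yopthomu.
aspect: oy- → habitual.
voice: ∅ → passive.
number: tho- → singular.
evidentiality: ut- → inferred.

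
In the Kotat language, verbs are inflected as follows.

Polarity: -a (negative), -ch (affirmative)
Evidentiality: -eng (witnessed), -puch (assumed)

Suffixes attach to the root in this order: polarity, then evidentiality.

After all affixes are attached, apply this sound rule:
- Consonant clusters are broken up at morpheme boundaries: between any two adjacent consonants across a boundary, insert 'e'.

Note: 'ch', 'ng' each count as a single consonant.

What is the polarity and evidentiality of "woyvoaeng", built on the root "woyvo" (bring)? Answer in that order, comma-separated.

negative, witnessed

Segment: woyvo-a-eng.
polarity: -a → negative.
evidentiality: -eng → witnessed.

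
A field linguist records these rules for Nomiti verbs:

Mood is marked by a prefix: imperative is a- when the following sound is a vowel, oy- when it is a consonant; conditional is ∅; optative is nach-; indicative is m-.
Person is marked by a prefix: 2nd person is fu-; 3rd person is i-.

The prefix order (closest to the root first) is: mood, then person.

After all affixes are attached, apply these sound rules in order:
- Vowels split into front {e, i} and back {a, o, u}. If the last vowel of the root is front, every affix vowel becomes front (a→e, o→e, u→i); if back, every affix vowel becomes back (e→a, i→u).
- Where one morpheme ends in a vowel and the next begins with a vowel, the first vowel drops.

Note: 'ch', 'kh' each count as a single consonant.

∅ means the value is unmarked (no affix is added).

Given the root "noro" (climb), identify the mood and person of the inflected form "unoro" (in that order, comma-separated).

conditional, 3rd person

Segment: i-noro.
mood: ∅ → conditional.
person: i- → 3rd person.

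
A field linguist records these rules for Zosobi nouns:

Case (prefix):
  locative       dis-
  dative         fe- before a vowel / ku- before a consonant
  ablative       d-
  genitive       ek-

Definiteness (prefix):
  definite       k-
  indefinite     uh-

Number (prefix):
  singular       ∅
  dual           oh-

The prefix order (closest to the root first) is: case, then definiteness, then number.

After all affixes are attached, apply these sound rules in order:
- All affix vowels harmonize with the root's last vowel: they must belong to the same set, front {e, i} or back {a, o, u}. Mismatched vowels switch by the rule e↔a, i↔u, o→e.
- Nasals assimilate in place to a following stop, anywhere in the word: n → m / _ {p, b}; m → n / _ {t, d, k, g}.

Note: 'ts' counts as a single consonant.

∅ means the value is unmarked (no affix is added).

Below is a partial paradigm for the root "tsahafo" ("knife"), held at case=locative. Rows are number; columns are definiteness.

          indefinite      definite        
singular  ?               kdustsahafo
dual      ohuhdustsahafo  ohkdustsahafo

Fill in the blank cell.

uhdustsahafo

Attach case locative dis- → distsahafo.
Attach definiteness indefinite uh- → uhdistsahafo.
number = singular: zero marking, form stays uhdistsahafo.
Apply vowel harmony: uhdistsahafo → uhdustsahafo.
Nasal assimilation: no change.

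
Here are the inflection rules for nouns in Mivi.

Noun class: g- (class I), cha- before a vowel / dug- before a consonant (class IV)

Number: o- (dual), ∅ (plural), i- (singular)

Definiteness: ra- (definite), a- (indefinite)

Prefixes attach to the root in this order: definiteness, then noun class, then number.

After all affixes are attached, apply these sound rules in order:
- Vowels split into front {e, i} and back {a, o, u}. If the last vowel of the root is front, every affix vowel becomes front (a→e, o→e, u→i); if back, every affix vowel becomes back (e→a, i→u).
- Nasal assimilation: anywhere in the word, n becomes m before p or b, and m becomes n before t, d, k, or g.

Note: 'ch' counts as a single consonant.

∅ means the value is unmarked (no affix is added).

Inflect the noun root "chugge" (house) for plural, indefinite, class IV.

Attach definiteness indefinite a- → achugge.
Attach noun class class IV cha- (before vowel 'a') → chaachugge.
number = plural: zero marking, form stays chaachugge.
Apply vowel harmony: chaachugge → cheechugge.
Nasal assimilation: no change.

cheechugge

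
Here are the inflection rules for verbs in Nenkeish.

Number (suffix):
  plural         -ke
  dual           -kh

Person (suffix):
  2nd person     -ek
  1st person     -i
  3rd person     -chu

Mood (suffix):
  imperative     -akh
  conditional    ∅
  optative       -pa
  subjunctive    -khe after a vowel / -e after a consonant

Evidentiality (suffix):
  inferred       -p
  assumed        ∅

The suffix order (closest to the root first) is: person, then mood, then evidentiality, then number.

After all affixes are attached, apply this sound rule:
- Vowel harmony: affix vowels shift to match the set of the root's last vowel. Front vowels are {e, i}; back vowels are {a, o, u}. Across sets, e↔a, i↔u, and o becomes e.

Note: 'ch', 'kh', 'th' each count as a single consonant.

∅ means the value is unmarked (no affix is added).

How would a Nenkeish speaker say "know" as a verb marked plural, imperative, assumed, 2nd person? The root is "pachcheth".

Attach person 2nd person -ek → pachchethek.
Attach mood imperative -akh → pachchethekakh.
evidentiality = assumed: zero marking, form stays pachchethekakh.
Attach number plural -ke → pachchethekakhke.
Apply vowel harmony: pachchethekakhke → pachchethekekhke.

pachchethekekhke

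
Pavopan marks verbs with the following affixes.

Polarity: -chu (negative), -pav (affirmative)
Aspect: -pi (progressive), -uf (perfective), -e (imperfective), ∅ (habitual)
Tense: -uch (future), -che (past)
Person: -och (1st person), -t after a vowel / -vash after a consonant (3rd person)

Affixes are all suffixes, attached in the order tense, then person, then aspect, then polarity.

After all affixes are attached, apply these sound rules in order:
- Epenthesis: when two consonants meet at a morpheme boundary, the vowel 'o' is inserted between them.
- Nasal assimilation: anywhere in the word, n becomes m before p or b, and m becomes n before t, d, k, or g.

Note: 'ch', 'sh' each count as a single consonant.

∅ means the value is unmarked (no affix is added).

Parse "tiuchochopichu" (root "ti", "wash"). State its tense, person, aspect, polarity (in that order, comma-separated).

future, 1st person, progressive, negative

Segment: ti-uch-och-pi-chu.
tense: -uch → future.
person: -och → 1st person.
aspect: -pi → progressive.
polarity: -chu → negative.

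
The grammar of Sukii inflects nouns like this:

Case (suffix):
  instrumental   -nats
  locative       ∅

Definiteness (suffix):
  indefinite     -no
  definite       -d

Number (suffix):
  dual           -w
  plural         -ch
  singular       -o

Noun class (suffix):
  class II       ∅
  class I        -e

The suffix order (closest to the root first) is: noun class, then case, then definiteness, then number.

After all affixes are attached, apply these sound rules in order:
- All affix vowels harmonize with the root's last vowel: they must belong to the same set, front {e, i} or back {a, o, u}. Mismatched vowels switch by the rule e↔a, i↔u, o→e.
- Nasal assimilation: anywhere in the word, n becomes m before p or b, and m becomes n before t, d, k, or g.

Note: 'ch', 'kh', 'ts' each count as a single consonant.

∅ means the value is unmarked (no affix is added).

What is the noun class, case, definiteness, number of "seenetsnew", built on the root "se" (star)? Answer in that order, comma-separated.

class I, instrumental, indefinite, dual

Segment: se-e-nats-no-w.
noun class: -e → class I.
case: -nats → instrumental.
definiteness: -no → indefinite.
number: -w → dual.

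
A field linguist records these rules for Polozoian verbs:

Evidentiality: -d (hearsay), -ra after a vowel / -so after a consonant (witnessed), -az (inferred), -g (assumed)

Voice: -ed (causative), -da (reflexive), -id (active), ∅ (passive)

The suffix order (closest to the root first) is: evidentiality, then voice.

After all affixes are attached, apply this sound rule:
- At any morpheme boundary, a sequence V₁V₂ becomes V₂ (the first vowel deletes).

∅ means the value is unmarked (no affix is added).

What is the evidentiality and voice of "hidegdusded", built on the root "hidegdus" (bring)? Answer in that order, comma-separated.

hearsay, causative

Segment: hidegdus-d-ed.
evidentiality: -d → hearsay.
voice: -ed → causative.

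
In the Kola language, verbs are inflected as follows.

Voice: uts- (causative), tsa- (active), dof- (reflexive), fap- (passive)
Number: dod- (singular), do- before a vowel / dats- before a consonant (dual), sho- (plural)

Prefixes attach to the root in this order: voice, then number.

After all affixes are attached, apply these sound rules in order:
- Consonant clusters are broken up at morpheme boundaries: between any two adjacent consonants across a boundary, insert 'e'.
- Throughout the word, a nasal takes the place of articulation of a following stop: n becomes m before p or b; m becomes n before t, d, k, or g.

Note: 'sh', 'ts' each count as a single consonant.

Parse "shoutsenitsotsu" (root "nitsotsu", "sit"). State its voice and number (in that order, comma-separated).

Segment: sho-uts-nitsotsu.
voice: uts- → causative.
number: sho- → plural.

causative, plural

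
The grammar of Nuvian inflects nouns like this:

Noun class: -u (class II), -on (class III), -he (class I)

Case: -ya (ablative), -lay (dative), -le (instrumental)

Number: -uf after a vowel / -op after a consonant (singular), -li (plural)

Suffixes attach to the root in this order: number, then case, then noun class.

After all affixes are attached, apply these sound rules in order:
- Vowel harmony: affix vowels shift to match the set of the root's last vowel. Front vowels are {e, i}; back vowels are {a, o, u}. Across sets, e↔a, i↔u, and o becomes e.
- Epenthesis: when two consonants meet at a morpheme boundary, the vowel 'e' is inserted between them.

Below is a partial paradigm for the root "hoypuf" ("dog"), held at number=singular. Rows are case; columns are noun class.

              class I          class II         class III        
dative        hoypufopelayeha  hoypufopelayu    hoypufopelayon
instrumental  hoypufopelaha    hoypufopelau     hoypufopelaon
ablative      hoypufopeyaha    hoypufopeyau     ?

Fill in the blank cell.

Attach number singular -op (after consonant 'f') → hoypufop.
Attach case ablative -ya → hoypufopya.
Attach noun class class III -on → hoypufopyaon.
Vowel harmony: no change.
Apply epenthesis: hoypufopyaon → hoypufopeyaon.

hoypufopeyaon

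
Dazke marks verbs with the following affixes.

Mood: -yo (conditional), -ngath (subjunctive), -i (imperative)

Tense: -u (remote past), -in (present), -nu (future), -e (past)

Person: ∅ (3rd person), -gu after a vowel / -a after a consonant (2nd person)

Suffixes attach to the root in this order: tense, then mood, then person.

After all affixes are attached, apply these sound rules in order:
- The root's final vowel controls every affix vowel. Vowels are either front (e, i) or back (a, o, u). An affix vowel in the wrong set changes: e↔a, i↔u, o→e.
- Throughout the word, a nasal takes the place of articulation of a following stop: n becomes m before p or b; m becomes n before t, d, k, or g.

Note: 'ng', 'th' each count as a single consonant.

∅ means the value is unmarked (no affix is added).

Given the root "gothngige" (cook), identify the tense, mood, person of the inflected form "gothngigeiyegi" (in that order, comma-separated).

Segment: gothngige-u-yo-gu.
tense: -u → remote past.
mood: -yo → conditional.
person: -gu/a → 2nd person.

remote past, conditional, 2nd person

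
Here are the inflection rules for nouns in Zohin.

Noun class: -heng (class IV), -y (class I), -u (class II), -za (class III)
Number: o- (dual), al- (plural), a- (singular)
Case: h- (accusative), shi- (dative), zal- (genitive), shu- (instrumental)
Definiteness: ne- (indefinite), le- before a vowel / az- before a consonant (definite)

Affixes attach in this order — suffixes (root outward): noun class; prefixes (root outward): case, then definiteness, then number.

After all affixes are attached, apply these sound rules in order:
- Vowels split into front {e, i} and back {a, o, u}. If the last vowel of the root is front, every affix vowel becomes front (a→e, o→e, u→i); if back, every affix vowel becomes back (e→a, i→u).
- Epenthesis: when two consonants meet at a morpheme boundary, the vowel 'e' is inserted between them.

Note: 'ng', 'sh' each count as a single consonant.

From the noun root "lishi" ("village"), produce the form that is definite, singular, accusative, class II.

Attach case accusative h- → hlishi.
Attach definiteness definite az- (before consonant 'h') → azhlishi.
Attach noun class class II -u → azhlishiu.
Attach number singular a- → aazhlishiu.
Apply vowel harmony: aazhlishiu → eezhlishii.
Apply epenthesis: eezhlishii → eezehelishii.

eezehelishii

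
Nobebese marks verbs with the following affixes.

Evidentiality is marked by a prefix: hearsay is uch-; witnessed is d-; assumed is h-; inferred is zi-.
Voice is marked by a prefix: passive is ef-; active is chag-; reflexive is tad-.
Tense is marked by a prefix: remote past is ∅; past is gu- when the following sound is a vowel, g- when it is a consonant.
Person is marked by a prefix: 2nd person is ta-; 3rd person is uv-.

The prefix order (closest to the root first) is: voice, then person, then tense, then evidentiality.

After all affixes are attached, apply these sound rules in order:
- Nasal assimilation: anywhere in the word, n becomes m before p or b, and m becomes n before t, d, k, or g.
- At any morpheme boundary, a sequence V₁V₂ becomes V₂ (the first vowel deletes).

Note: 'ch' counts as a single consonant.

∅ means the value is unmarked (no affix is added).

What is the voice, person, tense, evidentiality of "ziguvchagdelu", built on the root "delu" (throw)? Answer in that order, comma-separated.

active, 3rd person, past, inferred

Segment: zi-gu-uv-chag-delu.
voice: chag- → active.
person: uv- → 3rd person.
tense: gu/g- → past.
evidentiality: zi- → inferred.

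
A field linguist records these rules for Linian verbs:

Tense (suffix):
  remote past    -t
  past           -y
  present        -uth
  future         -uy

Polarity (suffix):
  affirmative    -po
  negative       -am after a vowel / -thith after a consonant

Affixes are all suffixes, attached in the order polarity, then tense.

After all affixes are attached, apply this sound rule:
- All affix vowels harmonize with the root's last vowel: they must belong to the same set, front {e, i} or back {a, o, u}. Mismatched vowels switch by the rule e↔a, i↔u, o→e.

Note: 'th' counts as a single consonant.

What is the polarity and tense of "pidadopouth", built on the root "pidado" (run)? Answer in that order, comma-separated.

Segment: pidado-po-uth.
polarity: -po → affirmative.
tense: -uth → present.

affirmative, present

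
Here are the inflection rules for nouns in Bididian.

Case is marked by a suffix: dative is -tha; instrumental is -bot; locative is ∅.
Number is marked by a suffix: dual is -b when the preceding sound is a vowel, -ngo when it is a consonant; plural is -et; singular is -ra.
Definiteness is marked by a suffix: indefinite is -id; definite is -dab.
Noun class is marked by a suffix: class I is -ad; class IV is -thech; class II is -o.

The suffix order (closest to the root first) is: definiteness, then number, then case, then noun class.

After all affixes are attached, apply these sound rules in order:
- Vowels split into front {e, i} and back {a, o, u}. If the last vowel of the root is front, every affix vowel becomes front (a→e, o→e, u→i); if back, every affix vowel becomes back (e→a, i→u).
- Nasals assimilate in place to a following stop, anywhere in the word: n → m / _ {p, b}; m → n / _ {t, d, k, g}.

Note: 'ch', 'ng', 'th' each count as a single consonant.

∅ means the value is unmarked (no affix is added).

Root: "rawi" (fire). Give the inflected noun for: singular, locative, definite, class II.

rawidebree

Attach definiteness definite -dab → rawidab.
Attach number singular -ra → rawidabra.
case = locative: zero marking, form stays rawidabra.
Attach noun class class II -o → rawidabrao.
Apply vowel harmony: rawidabrao → rawidebree.
Nasal assimilation: no change.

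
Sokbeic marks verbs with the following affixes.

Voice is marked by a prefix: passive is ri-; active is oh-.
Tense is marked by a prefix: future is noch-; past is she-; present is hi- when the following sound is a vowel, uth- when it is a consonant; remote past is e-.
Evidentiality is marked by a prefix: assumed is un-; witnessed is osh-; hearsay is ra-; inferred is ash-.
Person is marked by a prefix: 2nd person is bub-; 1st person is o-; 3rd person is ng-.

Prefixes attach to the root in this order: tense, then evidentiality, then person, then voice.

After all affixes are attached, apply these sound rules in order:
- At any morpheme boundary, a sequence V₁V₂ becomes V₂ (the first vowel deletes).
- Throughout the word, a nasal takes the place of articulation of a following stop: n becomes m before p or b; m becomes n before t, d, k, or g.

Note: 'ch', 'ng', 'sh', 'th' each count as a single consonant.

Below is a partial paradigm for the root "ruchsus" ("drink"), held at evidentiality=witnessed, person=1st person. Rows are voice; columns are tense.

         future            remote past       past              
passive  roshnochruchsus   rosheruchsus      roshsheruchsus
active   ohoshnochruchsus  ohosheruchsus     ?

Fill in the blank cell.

Attach tense past she- → sheruchsus.
Attach evidentiality witnessed osh- → oshsheruchsus.
Attach person 1st person o- → ooshsheruchsus.
Attach voice active oh- → ohooshsheruchsus.
Apply vowel deletion: ohooshsheruchsus → ohoshsheruchsus.
Nasal assimilation: no change.

ohoshsheruchsus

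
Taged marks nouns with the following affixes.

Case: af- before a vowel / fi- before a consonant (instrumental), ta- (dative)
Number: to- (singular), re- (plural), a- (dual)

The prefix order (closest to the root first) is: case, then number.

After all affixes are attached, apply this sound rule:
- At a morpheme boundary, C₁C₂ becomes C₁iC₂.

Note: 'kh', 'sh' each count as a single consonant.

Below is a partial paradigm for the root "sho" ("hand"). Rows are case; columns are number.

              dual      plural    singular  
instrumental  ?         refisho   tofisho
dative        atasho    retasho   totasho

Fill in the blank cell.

afisho

Attach case instrumental fi- (before consonant 'sh') → fisho.
Attach number dual a- → afisho.
Epenthesis: no change.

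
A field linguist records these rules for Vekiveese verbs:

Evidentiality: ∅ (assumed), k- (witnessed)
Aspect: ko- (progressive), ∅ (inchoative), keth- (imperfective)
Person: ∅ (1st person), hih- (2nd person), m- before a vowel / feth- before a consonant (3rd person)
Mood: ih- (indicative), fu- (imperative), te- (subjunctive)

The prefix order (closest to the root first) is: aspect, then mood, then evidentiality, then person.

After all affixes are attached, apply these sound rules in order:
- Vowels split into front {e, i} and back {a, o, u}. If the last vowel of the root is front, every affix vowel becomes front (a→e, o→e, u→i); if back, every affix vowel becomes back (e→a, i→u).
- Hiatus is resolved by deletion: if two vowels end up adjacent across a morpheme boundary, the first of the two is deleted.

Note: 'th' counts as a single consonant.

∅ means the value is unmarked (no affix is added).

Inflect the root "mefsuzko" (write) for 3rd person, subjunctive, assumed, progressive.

fathtakomefsuzko

Attach aspect progressive ko- → komefsuzko.
Attach mood subjunctive te- → tekomefsuzko.
evidentiality = assumed: zero marking, form stays tekomefsuzko.
Attach person 3rd person feth- (before consonant 't') → fethtekomefsuzko.
Apply vowel harmony: fethtekomefsuzko → fathtakomefsuzko.
Vowel deletion: no change.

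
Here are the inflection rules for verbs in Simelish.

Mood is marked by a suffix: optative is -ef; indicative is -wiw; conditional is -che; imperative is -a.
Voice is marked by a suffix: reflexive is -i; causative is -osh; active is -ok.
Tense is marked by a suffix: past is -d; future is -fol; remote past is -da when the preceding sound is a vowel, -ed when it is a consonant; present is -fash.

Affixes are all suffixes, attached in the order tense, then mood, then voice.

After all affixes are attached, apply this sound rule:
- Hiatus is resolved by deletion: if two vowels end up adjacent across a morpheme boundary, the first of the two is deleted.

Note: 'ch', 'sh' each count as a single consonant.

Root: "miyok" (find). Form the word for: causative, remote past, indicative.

Attach tense remote past -ed (after consonant 'k') → miyoked.
Attach mood indicative -wiw → miyokedwiw.
Attach voice causative -osh → miyokedwiwosh.
Vowel deletion: no change.

miyokedwiwosh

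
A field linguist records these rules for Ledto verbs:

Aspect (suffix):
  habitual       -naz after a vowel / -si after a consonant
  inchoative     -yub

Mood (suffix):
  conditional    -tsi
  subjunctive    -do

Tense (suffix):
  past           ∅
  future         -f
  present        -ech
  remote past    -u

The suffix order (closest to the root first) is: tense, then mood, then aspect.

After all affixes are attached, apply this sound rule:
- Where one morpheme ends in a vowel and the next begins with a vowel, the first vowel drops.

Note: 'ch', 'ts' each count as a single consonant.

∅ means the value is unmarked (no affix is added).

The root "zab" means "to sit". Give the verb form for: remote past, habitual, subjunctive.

Attach tense remote past -u → zabu.
Attach mood subjunctive -do → zabudo.
Attach aspect habitual -naz (after vowel 'o') → zabudonaz.
Vowel deletion: no change.

zabudonaz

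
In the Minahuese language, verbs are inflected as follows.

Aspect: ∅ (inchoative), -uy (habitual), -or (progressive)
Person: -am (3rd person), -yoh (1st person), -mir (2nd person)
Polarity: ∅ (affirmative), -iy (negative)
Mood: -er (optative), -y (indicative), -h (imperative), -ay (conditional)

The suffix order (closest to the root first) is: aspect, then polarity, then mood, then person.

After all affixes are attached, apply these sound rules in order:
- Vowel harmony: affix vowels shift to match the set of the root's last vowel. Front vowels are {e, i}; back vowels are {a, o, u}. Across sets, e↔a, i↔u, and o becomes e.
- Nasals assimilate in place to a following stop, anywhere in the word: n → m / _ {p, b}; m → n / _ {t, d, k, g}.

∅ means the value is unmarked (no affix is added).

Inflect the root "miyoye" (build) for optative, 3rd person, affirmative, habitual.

miyoyeiyerem

Attach aspect habitual -uy → miyoyeuy.
polarity = affirmative: zero marking, form stays miyoyeuy.
Attach mood optative -er → miyoyeuyer.
Attach person 3rd person -am → miyoyeuyeram.
Apply vowel harmony: miyoyeuyeram → miyoyeiyerem.
Nasal assimilation: no change.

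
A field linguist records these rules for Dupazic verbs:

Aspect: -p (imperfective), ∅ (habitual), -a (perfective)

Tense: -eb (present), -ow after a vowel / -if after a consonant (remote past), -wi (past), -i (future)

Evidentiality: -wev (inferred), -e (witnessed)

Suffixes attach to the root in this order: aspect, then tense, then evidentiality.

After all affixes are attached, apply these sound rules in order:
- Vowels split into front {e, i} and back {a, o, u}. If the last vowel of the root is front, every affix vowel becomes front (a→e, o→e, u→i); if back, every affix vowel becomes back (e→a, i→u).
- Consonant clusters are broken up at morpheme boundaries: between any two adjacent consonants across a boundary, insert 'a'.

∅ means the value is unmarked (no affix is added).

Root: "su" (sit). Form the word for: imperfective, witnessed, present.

Attach aspect imperfective -p → sup.
Attach tense present -eb → supeb.
Attach evidentiality witnessed -e → supebe.
Apply vowel harmony: supebe → supaba.
Epenthesis: no change.

supaba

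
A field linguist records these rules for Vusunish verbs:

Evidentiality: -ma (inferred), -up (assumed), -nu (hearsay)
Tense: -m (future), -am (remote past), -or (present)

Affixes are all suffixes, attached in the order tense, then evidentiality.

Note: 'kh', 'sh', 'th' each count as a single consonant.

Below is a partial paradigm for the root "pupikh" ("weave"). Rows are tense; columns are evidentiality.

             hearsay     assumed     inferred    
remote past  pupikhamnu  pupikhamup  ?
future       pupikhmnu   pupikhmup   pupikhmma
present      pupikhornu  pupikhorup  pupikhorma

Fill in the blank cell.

Attach tense remote past -am → pupikham.
Attach evidentiality inferred -ma → pupikhamma.

pupikhamma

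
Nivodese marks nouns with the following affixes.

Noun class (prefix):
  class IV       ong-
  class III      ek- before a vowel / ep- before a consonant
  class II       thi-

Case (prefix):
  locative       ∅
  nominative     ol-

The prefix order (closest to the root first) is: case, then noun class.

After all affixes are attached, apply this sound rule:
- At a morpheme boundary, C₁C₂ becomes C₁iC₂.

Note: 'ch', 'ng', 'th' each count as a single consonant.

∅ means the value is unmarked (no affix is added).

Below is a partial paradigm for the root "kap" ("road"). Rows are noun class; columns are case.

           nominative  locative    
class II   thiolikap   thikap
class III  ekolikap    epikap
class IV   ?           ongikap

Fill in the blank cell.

Attach case nominative ol- → olkap.
Attach noun class class IV ong- → ongolkap.
Apply epenthesis: ongolkap → ongolikap.

ongolikap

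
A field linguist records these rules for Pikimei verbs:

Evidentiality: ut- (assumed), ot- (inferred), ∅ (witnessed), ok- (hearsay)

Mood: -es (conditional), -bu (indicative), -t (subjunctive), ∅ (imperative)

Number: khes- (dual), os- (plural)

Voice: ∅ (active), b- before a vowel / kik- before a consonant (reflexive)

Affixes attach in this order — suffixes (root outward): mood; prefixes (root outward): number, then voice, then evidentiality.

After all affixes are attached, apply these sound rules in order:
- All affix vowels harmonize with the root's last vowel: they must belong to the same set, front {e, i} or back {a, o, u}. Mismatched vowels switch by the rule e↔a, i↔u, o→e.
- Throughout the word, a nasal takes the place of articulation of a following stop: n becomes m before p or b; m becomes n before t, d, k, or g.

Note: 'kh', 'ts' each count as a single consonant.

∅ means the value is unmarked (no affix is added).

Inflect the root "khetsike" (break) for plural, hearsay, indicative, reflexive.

Attach number plural os- → oskhetsike.
Attach voice reflexive b- (before vowel 'o') → boskhetsike.
Attach evidentiality hearsay ok- → okboskhetsike.
Attach mood indicative -bu → okboskhetsikebu.
Apply vowel harmony: okboskhetsikebu → ekbeskhetsikebi.
Nasal assimilation: no change.

ekbeskhetsikebi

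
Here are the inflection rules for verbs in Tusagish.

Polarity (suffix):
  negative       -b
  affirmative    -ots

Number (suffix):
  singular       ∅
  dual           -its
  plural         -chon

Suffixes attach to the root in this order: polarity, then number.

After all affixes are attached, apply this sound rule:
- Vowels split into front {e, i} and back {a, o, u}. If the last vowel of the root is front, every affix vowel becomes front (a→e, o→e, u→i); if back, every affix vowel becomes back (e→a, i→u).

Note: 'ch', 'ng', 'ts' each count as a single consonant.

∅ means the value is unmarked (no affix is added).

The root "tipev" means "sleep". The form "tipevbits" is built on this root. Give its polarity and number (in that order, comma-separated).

Segment: tipev-b-its.
polarity: -b → negative.
number: -its → dual.

negative, dual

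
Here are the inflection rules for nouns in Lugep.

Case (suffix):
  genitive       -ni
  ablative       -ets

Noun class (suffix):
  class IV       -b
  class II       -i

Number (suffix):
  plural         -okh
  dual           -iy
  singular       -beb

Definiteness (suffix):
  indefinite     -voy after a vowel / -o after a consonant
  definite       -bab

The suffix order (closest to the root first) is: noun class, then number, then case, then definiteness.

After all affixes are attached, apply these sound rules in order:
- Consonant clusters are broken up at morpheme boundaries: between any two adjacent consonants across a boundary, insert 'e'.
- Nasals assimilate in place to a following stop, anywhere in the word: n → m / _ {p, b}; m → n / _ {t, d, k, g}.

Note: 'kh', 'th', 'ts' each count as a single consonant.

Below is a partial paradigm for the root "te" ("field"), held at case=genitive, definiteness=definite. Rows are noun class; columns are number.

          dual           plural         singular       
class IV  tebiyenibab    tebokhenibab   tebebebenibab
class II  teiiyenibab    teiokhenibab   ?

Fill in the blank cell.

Attach noun class class II -i → tei.
Attach number singular -beb → teibeb.
Attach case genitive -ni → teibebni.
Attach definiteness definite -bab → teibebnibab.
Apply epenthesis: teibebnibab → teibebenibab.
Nasal assimilation: no change.

teibebenibab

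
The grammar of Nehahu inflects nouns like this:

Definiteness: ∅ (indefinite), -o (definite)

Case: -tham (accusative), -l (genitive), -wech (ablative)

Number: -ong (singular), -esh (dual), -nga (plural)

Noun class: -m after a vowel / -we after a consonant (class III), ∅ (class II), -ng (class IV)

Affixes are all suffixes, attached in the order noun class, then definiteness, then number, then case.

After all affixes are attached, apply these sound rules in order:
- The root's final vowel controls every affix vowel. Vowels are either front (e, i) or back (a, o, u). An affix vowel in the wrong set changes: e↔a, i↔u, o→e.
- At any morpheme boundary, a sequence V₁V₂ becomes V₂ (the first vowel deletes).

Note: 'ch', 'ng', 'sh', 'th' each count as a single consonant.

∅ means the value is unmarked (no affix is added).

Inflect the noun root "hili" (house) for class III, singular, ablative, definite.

Attach noun class class III -m (after vowel 'i') → hilim.
Attach definiteness definite -o → hilimo.
Attach number singular -ong → hilimoong.
Attach case ablative -wech → hilimoongwech.
Apply vowel harmony: hilimoongwech → hilimeengwech.
Apply vowel deletion: hilimeengwech → hilimengwech.

hilimengwech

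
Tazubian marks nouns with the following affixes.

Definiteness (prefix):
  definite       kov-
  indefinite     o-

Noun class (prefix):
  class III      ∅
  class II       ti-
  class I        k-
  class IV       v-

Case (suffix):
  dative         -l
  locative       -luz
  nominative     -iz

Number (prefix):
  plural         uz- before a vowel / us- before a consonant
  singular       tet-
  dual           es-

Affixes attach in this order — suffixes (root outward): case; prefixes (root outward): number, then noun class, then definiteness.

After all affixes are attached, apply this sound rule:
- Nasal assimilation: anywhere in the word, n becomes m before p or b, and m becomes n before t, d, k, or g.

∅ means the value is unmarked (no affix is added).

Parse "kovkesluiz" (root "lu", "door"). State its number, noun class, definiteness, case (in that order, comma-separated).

Segment: kov-k-es-lu-iz.
number: es- → dual.
noun class: k- → class I.
definiteness: kov- → definite.
case: -iz → nominative.

dual, class I, definite, nominative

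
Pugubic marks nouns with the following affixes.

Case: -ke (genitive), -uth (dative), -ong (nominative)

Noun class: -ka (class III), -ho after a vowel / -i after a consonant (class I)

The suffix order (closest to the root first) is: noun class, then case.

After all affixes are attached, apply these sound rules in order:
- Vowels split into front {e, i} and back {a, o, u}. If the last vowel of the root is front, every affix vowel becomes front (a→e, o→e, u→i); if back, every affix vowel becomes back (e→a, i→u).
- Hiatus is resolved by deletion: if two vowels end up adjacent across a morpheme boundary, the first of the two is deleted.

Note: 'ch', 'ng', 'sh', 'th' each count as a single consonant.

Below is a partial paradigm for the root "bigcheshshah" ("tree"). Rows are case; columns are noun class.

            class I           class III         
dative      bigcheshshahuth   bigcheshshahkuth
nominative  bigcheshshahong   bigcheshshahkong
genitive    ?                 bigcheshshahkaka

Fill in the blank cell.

Attach noun class class I -i (after consonant 'h') → bigcheshshahi.
Attach case genitive -ke → bigcheshshahike.
Apply vowel harmony: bigcheshshahike → bigcheshshahuka.
Vowel deletion: no change.

bigcheshshahuka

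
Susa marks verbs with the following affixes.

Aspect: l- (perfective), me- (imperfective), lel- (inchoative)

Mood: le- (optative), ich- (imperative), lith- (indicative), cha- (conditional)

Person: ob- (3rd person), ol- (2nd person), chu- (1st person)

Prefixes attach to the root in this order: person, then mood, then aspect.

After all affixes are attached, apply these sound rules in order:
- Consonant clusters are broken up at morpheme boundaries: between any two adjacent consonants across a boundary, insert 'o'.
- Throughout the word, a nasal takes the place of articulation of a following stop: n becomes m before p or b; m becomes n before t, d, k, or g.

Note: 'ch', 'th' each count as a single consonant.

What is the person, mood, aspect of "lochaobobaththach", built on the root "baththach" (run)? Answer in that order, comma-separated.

3rd person, conditional, perfective

Segment: l-cha-ob-baththach.
person: ob- → 3rd person.
mood: cha- → conditional.
aspect: l- → perfective.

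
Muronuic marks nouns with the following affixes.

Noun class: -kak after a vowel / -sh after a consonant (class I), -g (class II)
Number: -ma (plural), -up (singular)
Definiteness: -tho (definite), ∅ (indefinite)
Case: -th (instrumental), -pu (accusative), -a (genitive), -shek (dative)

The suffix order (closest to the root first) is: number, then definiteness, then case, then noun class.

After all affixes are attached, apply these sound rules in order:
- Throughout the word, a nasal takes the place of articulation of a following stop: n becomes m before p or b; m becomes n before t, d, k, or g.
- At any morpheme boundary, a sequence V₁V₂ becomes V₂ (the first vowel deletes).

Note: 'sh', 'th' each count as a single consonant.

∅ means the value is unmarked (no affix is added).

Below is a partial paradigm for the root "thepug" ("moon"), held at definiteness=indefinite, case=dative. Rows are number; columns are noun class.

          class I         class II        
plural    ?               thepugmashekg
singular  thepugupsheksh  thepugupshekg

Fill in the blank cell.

Attach number plural -ma → thepugma.
definiteness = indefinite: zero marking, form stays thepugma.
Attach case dative -shek → thepugmashek.
Attach noun class class I -sh (after consonant 'k') → thepugmasheksh.
Nasal assimilation: no change.
Vowel deletion: no change.

thepugmasheksh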